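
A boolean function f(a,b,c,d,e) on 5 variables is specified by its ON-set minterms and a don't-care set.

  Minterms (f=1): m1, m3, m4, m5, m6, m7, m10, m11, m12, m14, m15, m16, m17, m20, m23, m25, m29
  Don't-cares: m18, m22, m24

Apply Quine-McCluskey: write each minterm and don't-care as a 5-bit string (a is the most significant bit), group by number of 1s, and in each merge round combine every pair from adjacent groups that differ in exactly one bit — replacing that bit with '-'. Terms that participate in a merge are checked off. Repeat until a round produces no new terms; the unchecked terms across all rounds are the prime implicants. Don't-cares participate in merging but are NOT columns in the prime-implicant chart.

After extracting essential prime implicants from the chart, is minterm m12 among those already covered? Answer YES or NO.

YES

size-2^0 implicants → 00001(✓)  00011(✓)  00100(✓)  00101(✓)  00110(✓)  00111(✓)  01010(✓)  01011(✓)  01100(✓)  01110(✓)  01111(✓)  10000(✓)  10001(✓)  10010(✓)  10100(✓)  10110(✓)  10111(✓)  11000(✓)  11001(✓)  11101(✓)
size-2^1 implicants → -0001  -0100(✓)  -0110(✓)  -0111(✓)  0-011(✓)  0-100(✓)  0-110(✓)  0-111(✓)  00-01(✓)  00-11(✓)  000-1(✓)  001-0(✓)  001-1(✓)  0010-(✓)  0011-(✓)  01-10(✓)  01-11(✓)  0101-(✓)  011-0(✓)  0111-(✓)  1-000(✓)  1-001(✓)  10-00(✓)  10-10(✓)  100-0(✓)  1000-(✓)  101-0(✓)  1011-(✓)  11-01  1100-(✓)
size-2^2 implicants → -01-0  -011-  0--11  0-1-0  0-11-  00--1  001--  01-1-  1-00-  10--0
Unchecked terms (primes): -0001, -01-0, -011-, 0--11, 0-1-0, 0-11-, 00--1, 001--, 01-1-, 1-00-, 10--0, 11-01
Minterm coverage:
  m1 ⊆ -0001,00--1
  m3 ⊆ 0--11,00--1
  m4 ⊆ -01-0,0-1-0,001--
  m5 ⊆ 00--1,001--
  m6 ⊆ -01-0,-011-,0-1-0,0-11-,001--
  m7 ⊆ -011-,0--11,0-11-,00--1,001--
  m10 ⊆ 01-1- [E]
  m11 ⊆ 0--11,01-1-
  m12 ⊆ 0-1-0 [E]
  m14 ⊆ 0-1-0,0-11-,01-1-
  m15 ⊆ 0--11,0-11-,01-1-
  m16 ⊆ 1-00-,10--0
  m17 ⊆ -0001,1-00-
  m20 ⊆ -01-0,10--0
  m23 ⊆ -011- [E]
  m25 ⊆ 1-00-,11-01
  m29 ⊆ 11-01 [E]
E = {-011-, 0-1-0, 01-1-, 11-01}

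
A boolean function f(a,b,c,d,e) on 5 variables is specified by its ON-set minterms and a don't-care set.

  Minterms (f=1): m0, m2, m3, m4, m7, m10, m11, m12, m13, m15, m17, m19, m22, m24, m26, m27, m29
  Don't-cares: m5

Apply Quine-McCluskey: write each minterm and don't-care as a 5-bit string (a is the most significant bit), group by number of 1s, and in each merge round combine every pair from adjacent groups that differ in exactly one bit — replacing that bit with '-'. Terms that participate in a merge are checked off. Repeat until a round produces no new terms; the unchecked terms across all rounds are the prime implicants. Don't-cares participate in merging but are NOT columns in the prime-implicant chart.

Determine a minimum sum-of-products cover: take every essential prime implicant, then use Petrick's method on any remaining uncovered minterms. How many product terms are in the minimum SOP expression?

size-2^0 implicants → 00000(✓)  00010(✓)  00011(✓)  00100(✓)  00101(✓)  00111(✓)  01010(✓)  01011(✓)  01100(✓)  01101(✓)  01111(✓)  10001(✓)  10011(✓)  10110  11000(✓)  11010(✓)  11011(✓)  11101(✓)
size-2^1 implicants → -0011(✓)  -1010(✓)  -1011(✓)  -1101  0-010(✓)  0-011(✓)  0-100(✓)  0-101(✓)  0-111(✓)  00-00  00-11(✓)  000-0  0001-(✓)  001-1(✓)  0010-(✓)  01-11(✓)  0101-(✓)  011-1(✓)  0110-(✓)  1-011(✓)  100-1  110-0  1101-(✓)
size-2^2 implicants → --011  -101-  0--11  0-01-  0-1-1  0-10-
Unchecked terms (primes): --011, -101-, -1101, 0--11, 0-01-, 0-1-1, 0-10-, 00-00, 000-0, 100-1, 10110, 110-0
Minterm coverage:
  m0 ⊆ 00-00,000-0
  m2 ⊆ 0-01-,000-0
  m3 ⊆ --011,0--11,0-01-
  m4 ⊆ 0-10-,00-00
  m7 ⊆ 0--11,0-1-1
  m10 ⊆ -101-,0-01-
  m11 ⊆ --011,-101-,0--11,0-01-
  m12 ⊆ 0-10- [E]
  m13 ⊆ -1101,0-1-1,0-10-
  m15 ⊆ 0--11,0-1-1
  m17 ⊆ 100-1 [E]
  m19 ⊆ --011,100-1
  m22 ⊆ 10110 [E]
  m24 ⊆ 110-0 [E]
  m26 ⊆ -101-,110-0
  m27 ⊆ --011,-101-
  m29 ⊆ -1101 [E]
E = {-1101, 0-10-, 100-1, 10110, 110-0}
Petrick residual → -101-, 0--11, 000-0
Cover = bc'd + bcd'e + a'de + a'cd' + a'b'c'e' + ab'c'e + ab'cde' + abc'e'  |cover|=8

8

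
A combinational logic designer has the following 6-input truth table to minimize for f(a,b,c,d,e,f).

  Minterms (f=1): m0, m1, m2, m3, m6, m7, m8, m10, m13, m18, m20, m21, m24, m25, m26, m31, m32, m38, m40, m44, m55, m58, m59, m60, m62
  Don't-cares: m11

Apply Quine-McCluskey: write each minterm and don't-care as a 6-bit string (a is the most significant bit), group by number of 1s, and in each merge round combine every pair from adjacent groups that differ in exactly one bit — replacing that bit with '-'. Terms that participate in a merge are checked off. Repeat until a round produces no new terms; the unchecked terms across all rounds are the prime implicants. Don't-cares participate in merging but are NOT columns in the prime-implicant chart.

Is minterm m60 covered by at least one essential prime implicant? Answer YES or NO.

size-2^0 implicants → 000000(✓)  000001(✓)  000010(✓)  000011(✓)  000110(✓)  000111(✓)  001000(✓)  001010(✓)  001011(✓)  001101  010010(✓)  010100(✓)  010101(✓)  011000(✓)  011001(✓)  011010(✓)  011111  100000(✓)  100110(✓)  101000(✓)  101100(✓)  110111  111010(✓)  111011(✓)  111100(✓)  111110(✓)
size-2^1 implicants → -00000(✓)  -00110  -01000(✓)  -11010  0-0010(✓)  0-1000(✓)  0-1010(✓)  00-000(✓)  00-010(✓)  00-011(✓)  000-10(✓)  000-11(✓)  0000-0(✓)  0000-1(✓)  00000-(✓)  00001-(✓)  00011-(✓)  0010-0(✓)  00101-(✓)  01-010(✓)  01010-  0110-0(✓)  01100-  1-1100  10-000(✓)  101-00  111-10  11101-  1111-0
size-2^2 implicants → -0-000  0--010  0-10-0  00-0-0  00-01-  000-1-  0000--
Unchecked terms (primes): -0-000, -00110, -11010, 0--010, 0-10-0, 00-0-0, 00-01-, 000-1-, 0000--, 001101, 01010-, 01100-, 011111, 1-1100, 101-00, 110111, 111-10, 11101-, 1111-0
Minterm coverage:
  m0 ⊆ -0-000,00-0-0,0000--
  m1 ⊆ 0000-- [E]
  m2 ⊆ 0--010,00-0-0,00-01-,000-1-,0000--
  m3 ⊆ 00-01-,000-1-,0000--
  m6 ⊆ -00110,000-1-
  m7 ⊆ 000-1- [E]
  m8 ⊆ -0-000,0-10-0,00-0-0
  m10 ⊆ 0--010,0-10-0,00-0-0,00-01-
  m13 ⊆ 001101 [E]
  m18 ⊆ 0--010 [E]
  m20 ⊆ 01010- [E]
  m21 ⊆ 01010- [E]
  m24 ⊆ 0-10-0,01100-
  m25 ⊆ 01100- [E]
  m26 ⊆ -11010,0--010,0-10-0
  m31 ⊆ 011111 [E]
  m32 ⊆ -0-000 [E]
  m38 ⊆ -00110 [E]
  m40 ⊆ -0-000,101-00
  m44 ⊆ 1-1100,101-00
  m55 ⊆ 110111 [E]
  m58 ⊆ -11010,111-10,11101-
  m59 ⊆ 11101- [E]
  m60 ⊆ 1-1100,1111-0
  m62 ⊆ 111-10,1111-0
E = {-0-000, -00110, 0--010, 000-1-, 0000--, 001101, 01010-, 01100-, 011111, 110111, 11101-}

NO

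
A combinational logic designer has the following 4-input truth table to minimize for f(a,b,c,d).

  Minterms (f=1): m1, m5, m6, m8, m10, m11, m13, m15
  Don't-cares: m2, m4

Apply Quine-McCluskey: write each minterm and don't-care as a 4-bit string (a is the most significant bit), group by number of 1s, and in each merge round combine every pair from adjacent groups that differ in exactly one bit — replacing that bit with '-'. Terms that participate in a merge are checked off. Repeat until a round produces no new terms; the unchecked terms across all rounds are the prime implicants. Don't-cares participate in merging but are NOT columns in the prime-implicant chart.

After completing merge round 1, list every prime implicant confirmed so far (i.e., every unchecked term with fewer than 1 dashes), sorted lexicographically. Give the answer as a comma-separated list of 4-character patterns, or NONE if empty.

size-2^0 implicants → 0001(✓)  0010(✓)  0100(✓)  0101(✓)  0110(✓)  1000(✓)  1010(✓)  1011(✓)  1101(✓)  1111(✓)
size-2^1 implicants → -010  -101  0-01  0-10  01-0  010-  1-11  10-0  101-  11-1
Unchecked terms (primes): -010, -101, 0-01, 0-10, 01-0, 010-, 1-11, 10-0, 101-, 11-1

NONE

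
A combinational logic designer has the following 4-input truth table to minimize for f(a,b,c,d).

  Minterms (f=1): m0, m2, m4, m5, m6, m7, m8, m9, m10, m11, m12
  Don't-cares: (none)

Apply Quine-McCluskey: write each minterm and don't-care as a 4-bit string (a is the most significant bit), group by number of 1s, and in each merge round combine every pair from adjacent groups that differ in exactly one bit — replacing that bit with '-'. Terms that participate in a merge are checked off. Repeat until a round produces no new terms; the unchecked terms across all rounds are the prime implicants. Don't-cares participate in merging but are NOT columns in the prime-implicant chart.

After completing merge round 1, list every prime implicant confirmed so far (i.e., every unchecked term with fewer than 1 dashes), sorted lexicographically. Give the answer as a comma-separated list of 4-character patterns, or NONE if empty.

[col 0] 0000*, 0010*, 0100*, 0101*, 0110*, 0111*, 1000*, 1001*, 1010*, 1011*, 1100*
[col 1] -000*, -010*, -100*, 0-00*, 0-10*, 00-0*, 01-0*, 01-1*, 010-*, 011-*, 1-00*, 10-0*, 10-1*, 100-*, 101-*
[col 2] --00, -0-0, 0--0, 01--, 10--
Prime implicants: --00, -0-0, 0--0, 01--, 10--

NONE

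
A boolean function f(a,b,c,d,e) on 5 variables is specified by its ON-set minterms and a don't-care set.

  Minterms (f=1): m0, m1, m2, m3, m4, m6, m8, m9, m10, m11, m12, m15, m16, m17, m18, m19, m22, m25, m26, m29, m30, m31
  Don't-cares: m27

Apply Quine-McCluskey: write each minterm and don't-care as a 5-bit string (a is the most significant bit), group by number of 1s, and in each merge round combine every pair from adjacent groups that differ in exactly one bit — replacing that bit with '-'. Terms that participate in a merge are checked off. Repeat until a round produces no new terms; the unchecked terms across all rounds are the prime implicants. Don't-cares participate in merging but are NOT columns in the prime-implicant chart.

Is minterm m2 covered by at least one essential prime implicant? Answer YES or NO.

size-2^0 implicants → 00000(✓)  00001(✓)  00010(✓)  00011(✓)  00100(✓)  00110(✓)  01000(✓)  01001(✓)  01010(✓)  01011(✓)  01100(✓)  01111(✓)  10000(✓)  10001(✓)  10010(✓)  10011(✓)  10110(✓)  11001(✓)  11010(✓)  11011(✓)  11101(✓)  11110(✓)  11111(✓)
size-2^1 implicants → -0000(✓)  -0001(✓)  -0010(✓)  -0011(✓)  -0110(✓)  -1001(✓)  -1010(✓)  -1011(✓)  -1111(✓)  0-000(✓)  0-001(✓)  0-010(✓)  0-011(✓)  0-100(✓)  00-00(✓)  00-10(✓)  000-0(✓)  000-1(✓)  0000-(✓)  0001-(✓)  001-0(✓)  01-00(✓)  01-11(✓)  010-0(✓)  010-1(✓)  0100-(✓)  0101-(✓)  1-001(✓)  1-010(✓)  1-011(✓)  1-110(✓)  10-10(✓)  100-0(✓)  100-1(✓)  1000-(✓)  1001-(✓)  11-01(✓)  11-10(✓)  11-11(✓)  110-1(✓)  1101-(✓)  111-1(✓)  1111-(✓)
size-2^2 implicants → --001(✓)  --010(✓)  --011(✓)  -0-10  -00-0(✓)  -00-1(✓)  -000-(✓)  -001-(✓)  -1-11  -10-1(✓)  -101-(✓)  0--00  0-0-0(✓)  0-0-1(✓)  0-00-(✓)  0-01-(✓)  00--0  000--(✓)  010--(✓)  1--10  1-0-1(✓)  1-01-(✓)  100--(✓)  11--1  11-1-
size-2^3 implicants → --0-1  --01-  -00--  0-0--
Unchecked terms (primes): --0-1, --01-, -0-10, -00--, -1-11, 0--00, 0-0--, 00--0, 1--10, 11--1, 11-1-
Minterm coverage:
  m0 ⊆ -00--,0--00,0-0--,00--0
  m1 ⊆ --0-1,-00--,0-0--
  m2 ⊆ --01-,-0-10,-00--,0-0--,00--0
  m3 ⊆ --0-1,--01-,-00--,0-0--
  m4 ⊆ 0--00,00--0
  m6 ⊆ -0-10,00--0
  m8 ⊆ 0--00,0-0--
  m9 ⊆ --0-1,0-0--
  m10 ⊆ --01-,0-0--
  m11 ⊆ --0-1,--01-,-1-11,0-0--
  m12 ⊆ 0--00 [E]
  m15 ⊆ -1-11 [E]
  m16 ⊆ -00-- [E]
  m17 ⊆ --0-1,-00--
  m18 ⊆ --01-,-0-10,-00--,1--10
  m19 ⊆ --0-1,--01-,-00--
  m22 ⊆ -0-10,1--10
  m25 ⊆ --0-1,11--1
  m26 ⊆ --01-,1--10,11-1-
  m29 ⊆ 11--1 [E]
  m30 ⊆ 1--10,11-1-
  m31 ⊆ -1-11,11--1,11-1-
E = {-00--, -1-11, 0--00, 11--1}

YES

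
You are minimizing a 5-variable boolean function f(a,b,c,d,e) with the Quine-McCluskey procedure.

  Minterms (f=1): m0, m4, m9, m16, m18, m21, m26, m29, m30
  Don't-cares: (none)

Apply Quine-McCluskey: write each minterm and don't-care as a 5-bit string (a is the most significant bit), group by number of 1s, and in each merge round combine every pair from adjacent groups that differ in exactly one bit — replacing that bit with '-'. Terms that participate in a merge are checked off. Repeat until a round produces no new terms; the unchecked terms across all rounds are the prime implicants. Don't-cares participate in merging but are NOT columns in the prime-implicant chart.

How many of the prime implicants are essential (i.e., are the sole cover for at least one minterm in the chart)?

size-2^0 implicants → 00000(✓)  00100(✓)  01001  10000(✓)  10010(✓)  10101(✓)  11010(✓)  11101(✓)  11110(✓)
size-2^1 implicants → -0000  00-00  1-010  1-101  100-0  11-10
Unchecked terms (primes): -0000, 00-00, 01001, 1-010, 1-101, 100-0, 11-10
Minterm coverage:
  m0 ⊆ -0000,00-00
  m4 ⊆ 00-00 [E]
  m9 ⊆ 01001 [E]
  m16 ⊆ -0000,100-0
  m18 ⊆ 1-010,100-0
  m21 ⊆ 1-101 [E]
  m26 ⊆ 1-010,11-10
  m29 ⊆ 1-101 [E]
  m30 ⊆ 11-10 [E]
E = {00-00, 01001, 1-101, 11-10}

4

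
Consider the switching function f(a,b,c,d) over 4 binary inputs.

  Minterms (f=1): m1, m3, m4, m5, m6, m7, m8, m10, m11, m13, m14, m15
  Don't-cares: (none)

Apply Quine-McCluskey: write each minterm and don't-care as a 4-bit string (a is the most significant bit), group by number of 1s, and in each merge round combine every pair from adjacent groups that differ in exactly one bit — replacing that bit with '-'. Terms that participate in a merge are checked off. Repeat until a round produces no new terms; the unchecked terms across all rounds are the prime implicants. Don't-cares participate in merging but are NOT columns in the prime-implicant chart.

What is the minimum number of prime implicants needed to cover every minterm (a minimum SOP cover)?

Round 0: 0001✓ 0011✓ 0100✓ 0101✓ 0110✓ 0111✓ 1000✓ 1010✓ 1011✓ 1101✓ 1110✓ 1111✓
Round 1: -011✓ -101✓ -110✓ -111✓ 0-01✓ 0-11✓ 00-1✓ 01-0✓ 01-1✓ 010-✓ 011-✓ 1-10✓ 1-11✓ 10-0 101-✓ 11-1✓ 111-✓
Round 2: --11 -1-1 -11- 0--1 01-- 1-1-
PIs = {--11, -1-1, -11-, 0--1, 01--, 1-1-, 10-0}
Coverage chart:
  m1: 0--1 ←essential
  m3: --11,0--1
  m4: 01-- ←essential
  m5: -1-1,0--1,01--
  m6: -11-,01--
  m7: --11,-1-1,-11-,0--1,01--
  m8: 10-0 ←essential
  m10: 1-1-,10-0
  m11: --11,1-1-
  m13: -1-1 ←essential
  m14: -11-,1-1-
  m15: --11,-1-1,-11-,1-1-
Essential: -1-1, 0--1, 01--, 10-0
Petrick residual → 1-1-
Min cover (5 terms): bd + a'd + a'b + ac + ab'd'

5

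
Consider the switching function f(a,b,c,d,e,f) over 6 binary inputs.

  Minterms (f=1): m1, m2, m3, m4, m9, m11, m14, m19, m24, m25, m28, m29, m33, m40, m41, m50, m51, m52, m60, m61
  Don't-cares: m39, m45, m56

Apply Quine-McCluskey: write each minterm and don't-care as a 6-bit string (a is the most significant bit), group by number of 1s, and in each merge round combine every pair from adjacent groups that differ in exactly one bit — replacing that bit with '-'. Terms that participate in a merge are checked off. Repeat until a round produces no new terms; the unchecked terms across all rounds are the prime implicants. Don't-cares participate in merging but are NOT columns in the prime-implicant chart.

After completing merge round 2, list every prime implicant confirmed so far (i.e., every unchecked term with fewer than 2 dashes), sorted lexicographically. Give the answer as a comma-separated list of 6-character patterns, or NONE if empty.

size-2^0 implicants → 000001(✓)  000010(✓)  000011(✓)  000100  001001(✓)  001011(✓)  001110  010011(✓)  011000(✓)  011001(✓)  011100(✓)  011101(✓)  100001(✓)  100111  101000(✓)  101001(✓)  101101(✓)  110010(✓)  110011(✓)  110100(✓)  111000(✓)  111100(✓)  111101(✓)
size-2^1 implicants → -00001(✓)  -01001(✓)  -10011  -11000(✓)  -11100(✓)  -11101(✓)  0-0011  0-1001  00-001(✓)  00-011(✓)  0000-1(✓)  00001-  0010-1(✓)  011-00(✓)  011-01(✓)  01100-(✓)  01110-(✓)  1-1000  1-1101  10-001(✓)  101-01  10100-  11-100  11001-  111-00(✓)  11110-(✓)
size-2^2 implicants → -0-001  -11-00  -1110-  00-0-1  011-0-
Unchecked terms (primes): -0-001, -10011, -11-00, -1110-, 0-0011, 0-1001, 00-0-1, 00001-, 000100, 001110, 011-0-, 1-1000, 1-1101, 100111, 101-01, 10100-, 11-100, 11001-

-10011, 0-0011, 0-1001, 00001-, 000100, 001110, 1-1000, 1-1101, 100111, 101-01, 10100-, 11-100, 11001-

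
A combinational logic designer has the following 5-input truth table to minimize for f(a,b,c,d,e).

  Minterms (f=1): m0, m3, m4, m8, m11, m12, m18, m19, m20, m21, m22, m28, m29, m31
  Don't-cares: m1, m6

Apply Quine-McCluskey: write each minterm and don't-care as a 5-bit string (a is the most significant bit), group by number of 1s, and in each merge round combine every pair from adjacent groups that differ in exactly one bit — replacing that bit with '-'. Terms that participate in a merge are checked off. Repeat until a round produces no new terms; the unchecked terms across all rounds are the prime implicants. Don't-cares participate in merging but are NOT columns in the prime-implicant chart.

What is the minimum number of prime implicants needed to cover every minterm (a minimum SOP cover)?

6

Round 0: 00000✓ 00001✓ 00011✓ 00100✓ 00110✓ 01000✓ 01011✓ 01100✓ 10010✓ 10011✓ 10100✓ 10101✓ 10110✓ 11100✓ 11101✓ 11111✓
Round 1: -0011 -0100✓ -0110✓ -1100✓ 0-000✓ 0-011 0-100✓ 00-00✓ 000-1 0000- 001-0✓ 01-00✓ 1-100✓ 1-101✓ 10-10 1001- 101-0✓ 1010-✓ 111-1 1110-✓
Round 2: --100 -01-0 0--00 1-10-
PIs = {--100, -0011, -01-0, 0--00, 0-011, 000-1, 0000-, 1-10-, 10-10, 1001-, 111-1}
Coverage chart:
  m0: 0--00,0000-
  m3: -0011,0-011,000-1
  m4: --100,-01-0,0--00
  m8: 0--00 ←essential
  m11: 0-011 ←essential
  m12: --100,0--00
  m18: 10-10,1001-
  m19: -0011,1001-
  m20: --100,-01-0,1-10-
  m21: 1-10- ←essential
  m22: -01-0,10-10
  m28: --100,1-10-
  m29: 1-10-,111-1
  m31: 111-1 ←essential
Essential: 0--00, 0-011, 1-10-, 111-1
Petrick residual → -0011, 10-10
Min cover (6 terms): b'c'de + a'd'e' + a'c'de + acd' + ab'de' + abce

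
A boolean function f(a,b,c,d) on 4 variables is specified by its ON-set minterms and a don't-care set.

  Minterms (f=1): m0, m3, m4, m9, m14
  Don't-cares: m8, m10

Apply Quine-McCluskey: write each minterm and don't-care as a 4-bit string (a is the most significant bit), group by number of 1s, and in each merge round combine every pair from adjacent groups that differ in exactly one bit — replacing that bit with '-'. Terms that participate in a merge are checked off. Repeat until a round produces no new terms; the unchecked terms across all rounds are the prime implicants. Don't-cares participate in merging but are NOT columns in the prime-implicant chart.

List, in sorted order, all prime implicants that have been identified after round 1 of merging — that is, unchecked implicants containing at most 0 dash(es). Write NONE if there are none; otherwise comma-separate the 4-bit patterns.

0011

size-2^0 implicants → 0000(✓)  0011  0100(✓)  1000(✓)  1001(✓)  1010(✓)  1110(✓)
size-2^1 implicants → -000  0-00  1-10  10-0  100-
Unchecked terms (primes): -000, 0-00, 0011, 1-10, 10-0, 100-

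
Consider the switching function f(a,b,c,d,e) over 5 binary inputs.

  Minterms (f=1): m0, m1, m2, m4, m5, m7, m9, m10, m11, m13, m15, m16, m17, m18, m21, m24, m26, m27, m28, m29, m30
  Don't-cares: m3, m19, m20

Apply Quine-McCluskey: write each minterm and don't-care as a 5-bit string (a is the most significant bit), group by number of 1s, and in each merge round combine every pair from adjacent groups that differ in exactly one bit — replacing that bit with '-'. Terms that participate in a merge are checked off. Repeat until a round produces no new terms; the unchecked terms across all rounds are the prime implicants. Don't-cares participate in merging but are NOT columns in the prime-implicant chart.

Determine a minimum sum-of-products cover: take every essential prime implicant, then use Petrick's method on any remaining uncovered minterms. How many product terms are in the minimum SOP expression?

5

size-2^0 implicants → 00000(✓)  00001(✓)  00010(✓)  00011(✓)  00100(✓)  00101(✓)  00111(✓)  01001(✓)  01010(✓)  01011(✓)  01101(✓)  01111(✓)  10000(✓)  10001(✓)  10010(✓)  10011(✓)  10100(✓)  10101(✓)  11000(✓)  11010(✓)  11011(✓)  11100(✓)  11101(✓)  11110(✓)
size-2^1 implicants → -0000(✓)  -0001(✓)  -0010(✓)  -0011(✓)  -0100(✓)  -0101(✓)  -1010(✓)  -1011(✓)  -1101(✓)  0-001(✓)  0-010(✓)  0-011(✓)  0-101(✓)  0-111(✓)  00-00(✓)  00-01(✓)  00-11(✓)  000-0(✓)  000-1(✓)  0000-(✓)  0001-(✓)  001-1(✓)  0010-(✓)  01-01(✓)  01-11(✓)  010-1(✓)  0101-(✓)  011-1(✓)  1-000(✓)  1-010(✓)  1-011(✓)  1-100(✓)  1-101(✓)  10-00(✓)  10-01(✓)  100-0(✓)  100-1(✓)  1000-(✓)  1001-(✓)  1010-(✓)  11-00(✓)  11-10(✓)  110-0(✓)  1101-(✓)  111-0(✓)  1110-(✓)
size-2^2 implicants → --010(✓)  --011(✓)  --101  -0-00(✓)  -0-01(✓)  -00-0(✓)  -00-1(✓)  -000-(✓)  -001-(✓)  -010-(✓)  -101-(✓)  0--01(✓)  0--11(✓)  0-0-1(✓)  0-01-(✓)  0-1-1(✓)  00--1(✓)  00-0-(✓)  000--(✓)  01--1(✓)  1--00  1-0-0  1-01-(✓)  1-10-  10-0-(✓)  100--(✓)  11--0
size-2^3 implicants → --01-  -0-0-  -00--  0---1
Unchecked terms (primes): --01-, --101, -0-0-, -00--, 0---1, 1--00, 1-0-0, 1-10-, 11--0
Minterm coverage:
  m0 ⊆ -0-0-,-00--
  m1 ⊆ -0-0-,-00--,0---1
  m2 ⊆ --01-,-00--
  m4 ⊆ -0-0- [E]
  m5 ⊆ --101,-0-0-,0---1
  m7 ⊆ 0---1 [E]
  m9 ⊆ 0---1 [E]
  m10 ⊆ --01- [E]
  m11 ⊆ --01-,0---1
  m13 ⊆ --101,0---1
  m15 ⊆ 0---1 [E]
  m16 ⊆ -0-0-,-00--,1--00,1-0-0
  m17 ⊆ -0-0-,-00--
  m18 ⊆ --01-,-00--,1-0-0
  m21 ⊆ --101,-0-0-,1-10-
  m24 ⊆ 1--00,1-0-0,11--0
  m26 ⊆ --01-,1-0-0,11--0
  m27 ⊆ --01- [E]
  m28 ⊆ 1--00,1-10-,11--0
  m29 ⊆ --101,1-10-
  m30 ⊆ 11--0 [E]
E = {--01-, -0-0-, 0---1, 11--0}
Petrick residual → --101
Cover = c'd + cd'e + b'd' + a'e + abe'  |cover|=5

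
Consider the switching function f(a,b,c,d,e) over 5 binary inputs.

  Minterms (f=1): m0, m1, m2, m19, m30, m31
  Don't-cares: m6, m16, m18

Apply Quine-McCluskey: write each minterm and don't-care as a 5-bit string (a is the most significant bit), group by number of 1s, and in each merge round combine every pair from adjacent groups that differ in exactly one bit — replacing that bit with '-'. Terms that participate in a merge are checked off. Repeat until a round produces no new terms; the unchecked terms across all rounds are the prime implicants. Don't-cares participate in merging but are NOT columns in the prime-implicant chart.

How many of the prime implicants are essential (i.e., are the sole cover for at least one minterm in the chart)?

3

[col 0] 00000*, 00001*, 00010*, 00110*, 10000*, 10010*, 10011*, 11110*, 11111*
[col 1] -0000*, -0010*, 00-10, 000-0*, 0000-, 100-0*, 1001-, 1111-
[col 2] -00-0
Prime implicants: -00-0, 00-10, 0000-, 1001-, 1111-
PI chart (minterm → PIs covering it):
  0 | -00-0,0000-
  1 | 0000-  (sole → essential)
  2 | -00-0,00-10
  19 | 1001-  (sole → essential)
  30 | 1111-  (sole → essential)
  31 | 1111-  (sole → essential)
Essential prime implicants: 0000-, 1001-, 1111-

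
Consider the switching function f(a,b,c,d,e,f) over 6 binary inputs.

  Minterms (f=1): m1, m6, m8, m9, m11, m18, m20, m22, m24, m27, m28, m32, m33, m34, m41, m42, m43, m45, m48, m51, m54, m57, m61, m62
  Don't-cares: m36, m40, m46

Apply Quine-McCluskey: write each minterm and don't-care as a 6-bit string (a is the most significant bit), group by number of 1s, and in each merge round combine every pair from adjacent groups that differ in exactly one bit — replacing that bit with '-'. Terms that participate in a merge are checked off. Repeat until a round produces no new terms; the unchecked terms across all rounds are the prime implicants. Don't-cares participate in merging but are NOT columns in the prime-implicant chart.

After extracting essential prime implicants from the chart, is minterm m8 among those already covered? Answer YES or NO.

[col 0] 000001*, 000110*, 001000*, 001001*, 001011*, 010010*, 010100*, 010110*, 011000*, 011011*, 011100*, 100000*, 100001*, 100010*, 100100*, 101000*, 101001*, 101010*, 101011*, 101101*, 101110*, 110000*, 110011, 110110*, 111001*, 111101*, 111110*
[col 1] -00001*, -01000*, -01001*, -01011*, -10110, 0-0110, 0-1000, 0-1011, 00-001*, 0010-1*, 00100-*, 01-100, 010-10, 0101-0, 011-00, 1-0000, 1-1001*, 1-1101*, 1-1110, 10-000*, 10-001*, 10-010*, 100-00, 1000-0*, 10000-*, 101-01*, 101-10, 1010-0*, 1010-1*, 10100-*, 10101-*, 11-110, 111-01*
[col 2] -0-001, -010-1, -0100-, 1-1-01, 10-0-0, 10-00-, 1010--
Prime implicants: -0-001, -010-1, -0100-, -10110, 0-0110, 0-1000, 0-1011, 01-100, 010-10, 0101-0, 011-00, 1-0000, 1-1-01, 1-1110, 10-0-0, 10-00-, 100-00, 101-10, 1010--, 11-110, 110011
PI chart (minterm → PIs covering it):
  1 | -0-001  (sole → essential)
  6 | 0-0110  (sole → essential)
  8 | -0100-,0-1000
  9 | -0-001,-010-1,-0100-
  11 | -010-1,0-1011
  18 | 010-10  (sole → essential)
  20 | 01-100,0101-0
  22 | -10110,0-0110,010-10,0101-0
  24 | 0-1000,011-00
  27 | 0-1011  (sole → essential)
  28 | 01-100,011-00
  32 | 1-0000,10-0-0,10-00-,100-00
  33 | -0-001,10-00-
  34 | 10-0-0  (sole → essential)
  41 | -0-001,-010-1,-0100-,1-1-01,10-00-,1010--
  42 | 10-0-0,101-10,1010--
  43 | -010-1,1010--
  45 | 1-1-01  (sole → essential)
  48 | 1-0000  (sole → essential)
  51 | 110011  (sole → essential)
  54 | -10110,11-110
  57 | 1-1-01  (sole → essential)
  61 | 1-1-01  (sole → essential)
  62 | 1-1110,11-110
Essential prime implicants: -0-001, 0-0110, 0-1011, 010-10, 1-0000, 1-1-01, 10-0-0, 110011

NO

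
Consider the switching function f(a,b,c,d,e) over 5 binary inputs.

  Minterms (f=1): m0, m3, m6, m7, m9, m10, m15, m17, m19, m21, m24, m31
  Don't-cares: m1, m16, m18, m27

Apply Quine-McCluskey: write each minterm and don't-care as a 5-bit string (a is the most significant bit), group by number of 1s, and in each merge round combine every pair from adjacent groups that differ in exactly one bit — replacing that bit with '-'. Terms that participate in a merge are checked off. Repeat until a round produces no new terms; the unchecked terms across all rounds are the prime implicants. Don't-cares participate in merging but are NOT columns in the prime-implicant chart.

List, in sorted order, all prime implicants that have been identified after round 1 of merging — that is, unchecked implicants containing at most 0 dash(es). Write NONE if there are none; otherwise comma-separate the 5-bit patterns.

[col 0] 00000*, 00001*, 00011*, 00110*, 00111*, 01001*, 01010, 01111*, 10000*, 10001*, 10010*, 10011*, 10101*, 11000*, 11011*, 11111*
[col 1] -0000*, -0001*, -0011*, -1111, 0-001, 0-111, 00-11, 000-1*, 0000-*, 0011-, 1-000, 1-011, 10-01, 100-0*, 100-1*, 1000-*, 1001-*, 11-11
[col 2] -00-1, -000-, 100--
Prime implicants: -00-1, -000-, -1111, 0-001, 0-111, 00-11, 0011-, 01010, 1-000, 1-011, 10-01, 100--, 11-11

01010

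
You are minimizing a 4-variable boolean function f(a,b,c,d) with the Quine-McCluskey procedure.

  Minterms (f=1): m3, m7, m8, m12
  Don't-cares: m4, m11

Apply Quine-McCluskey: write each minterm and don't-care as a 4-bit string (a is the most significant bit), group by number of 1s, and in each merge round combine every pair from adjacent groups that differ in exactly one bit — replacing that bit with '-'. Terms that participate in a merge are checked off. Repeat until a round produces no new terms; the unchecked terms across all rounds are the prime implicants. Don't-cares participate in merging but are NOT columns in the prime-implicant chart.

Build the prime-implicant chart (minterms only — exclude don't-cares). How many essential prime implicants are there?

Round 0: 0011✓ 0100✓ 0111✓ 1000✓ 1011✓ 1100✓
Round 1: -011 -100 0-11 1-00
PIs = {-011, -100, 0-11, 1-00}
Coverage chart:
  m3: -011,0-11
  m7: 0-11 ←essential
  m8: 1-00 ←essential
  m12: -100,1-00
Essential: 0-11, 1-00

2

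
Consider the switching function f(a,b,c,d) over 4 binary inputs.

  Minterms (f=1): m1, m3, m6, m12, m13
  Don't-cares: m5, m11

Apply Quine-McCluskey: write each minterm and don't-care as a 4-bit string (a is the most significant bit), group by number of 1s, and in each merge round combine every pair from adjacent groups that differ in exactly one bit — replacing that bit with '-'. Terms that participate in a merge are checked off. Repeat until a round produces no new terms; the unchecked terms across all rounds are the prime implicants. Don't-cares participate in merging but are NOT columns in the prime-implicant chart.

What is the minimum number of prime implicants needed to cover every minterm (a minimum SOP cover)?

Round 0: 0001✓ 0011✓ 0101✓ 0110 1011✓ 1100✓ 1101✓
Round 1: -011 -101 0-01 00-1 110-
PIs = {-011, -101, 0-01, 00-1, 0110, 110-}
Coverage chart:
  m1: 0-01,00-1
  m3: -011,00-1
  m6: 0110 ←essential
  m12: 110- ←essential
  m13: -101,110-
Essential: 0110, 110-
Petrick residual → 00-1
Min cover (3 terms): a'b'd + a'bcd' + abc'

3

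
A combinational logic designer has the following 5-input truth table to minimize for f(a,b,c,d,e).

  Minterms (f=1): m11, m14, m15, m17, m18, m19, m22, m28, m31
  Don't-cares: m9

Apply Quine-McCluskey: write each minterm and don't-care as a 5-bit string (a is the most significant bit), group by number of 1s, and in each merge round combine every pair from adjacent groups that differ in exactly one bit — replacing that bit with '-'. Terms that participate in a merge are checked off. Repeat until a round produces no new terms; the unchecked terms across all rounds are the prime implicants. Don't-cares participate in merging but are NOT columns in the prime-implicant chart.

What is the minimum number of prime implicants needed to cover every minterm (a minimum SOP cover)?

6

Round 0: 01001✓ 01011✓ 01110✓ 01111✓ 10001✓ 10010✓ 10011✓ 10110✓ 11100 11111✓
Round 1: -1111 01-11 010-1 0111- 10-10 100-1 1001-
PIs = {-1111, 01-11, 010-1, 0111-, 10-10, 100-1, 1001-, 11100}
Coverage chart:
  m11: 01-11,010-1
  m14: 0111- ←essential
  m15: -1111,01-11,0111-
  m17: 100-1 ←essential
  m18: 10-10,1001-
  m19: 100-1,1001-
  m22: 10-10 ←essential
  m28: 11100 ←essential
  m31: -1111 ←essential
Essential: -1111, 0111-, 10-10, 100-1, 11100
Petrick residual → 01-11
Min cover (6 terms): bcde + a'bde + a'bcd + ab'de' + ab'c'e + abcd'e'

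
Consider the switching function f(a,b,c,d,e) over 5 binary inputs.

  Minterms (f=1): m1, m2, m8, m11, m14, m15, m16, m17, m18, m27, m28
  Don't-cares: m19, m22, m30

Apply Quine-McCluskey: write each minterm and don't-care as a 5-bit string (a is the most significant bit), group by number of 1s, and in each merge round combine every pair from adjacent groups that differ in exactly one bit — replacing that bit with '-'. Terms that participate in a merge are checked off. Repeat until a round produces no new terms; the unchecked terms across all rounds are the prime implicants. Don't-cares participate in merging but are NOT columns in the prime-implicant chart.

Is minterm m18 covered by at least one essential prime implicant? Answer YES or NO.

YES

size-2^0 implicants → 00001(✓)  00010(✓)  01000  01011(✓)  01110(✓)  01111(✓)  10000(✓)  10001(✓)  10010(✓)  10011(✓)  10110(✓)  11011(✓)  11100(✓)  11110(✓)
size-2^1 implicants → -0001  -0010  -1011  -1110  01-11  0111-  1-011  1-110  10-10  100-0(✓)  100-1(✓)  1000-(✓)  1001-(✓)  111-0
size-2^2 implicants → 100--
Unchecked terms (primes): -0001, -0010, -1011, -1110, 01-11, 01000, 0111-, 1-011, 1-110, 10-10, 100--, 111-0
Minterm coverage:
  m1 ⊆ -0001 [E]
  m2 ⊆ -0010 [E]
  m8 ⊆ 01000 [E]
  m11 ⊆ -1011,01-11
  m14 ⊆ -1110,0111-
  m15 ⊆ 01-11,0111-
  m16 ⊆ 100-- [E]
  m17 ⊆ -0001,100--
  m18 ⊆ -0010,10-10,100--
  m27 ⊆ -1011,1-011
  m28 ⊆ 111-0 [E]
E = {-0001, -0010, 01000, 100--, 111-0}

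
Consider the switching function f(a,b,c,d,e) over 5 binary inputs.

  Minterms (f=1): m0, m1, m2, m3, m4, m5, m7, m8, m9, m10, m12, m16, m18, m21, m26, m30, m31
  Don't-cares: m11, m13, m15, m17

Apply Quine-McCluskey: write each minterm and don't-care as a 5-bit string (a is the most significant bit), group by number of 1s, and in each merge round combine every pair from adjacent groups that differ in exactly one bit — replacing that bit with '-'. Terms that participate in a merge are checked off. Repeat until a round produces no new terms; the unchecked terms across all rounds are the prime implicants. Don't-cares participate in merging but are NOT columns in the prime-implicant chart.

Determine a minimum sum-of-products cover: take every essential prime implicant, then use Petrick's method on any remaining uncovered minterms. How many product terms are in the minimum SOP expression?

size-2^0 implicants → 00000(✓)  00001(✓)  00010(✓)  00011(✓)  00100(✓)  00101(✓)  00111(✓)  01000(✓)  01001(✓)  01010(✓)  01011(✓)  01100(✓)  01101(✓)  01111(✓)  10000(✓)  10001(✓)  10010(✓)  10101(✓)  11010(✓)  11110(✓)  11111(✓)
size-2^1 implicants → -0000(✓)  -0001(✓)  -0010(✓)  -0101(✓)  -1010(✓)  -1111  0-000(✓)  0-001(✓)  0-010(✓)  0-011(✓)  0-100(✓)  0-101(✓)  0-111(✓)  00-00(✓)  00-01(✓)  00-11(✓)  000-0(✓)  000-1(✓)  0000-(✓)  0001-(✓)  001-1(✓)  0010-(✓)  01-00(✓)  01-01(✓)  01-11(✓)  010-0(✓)  010-1(✓)  0100-(✓)  0101-(✓)  011-1(✓)  0110-(✓)  1-010(✓)  10-01(✓)  100-0(✓)  1000-(✓)  11-10  1111-
size-2^2 implicants → --010  -0-01  -00-0  -000-  0--00(✓)  0--01(✓)  0--11(✓)  0-0-0(✓)  0-0-1(✓)  0-00-(✓)  0-01-(✓)  0-1-1(✓)  0-10-(✓)  00--1(✓)  00-0-(✓)  000--(✓)  01--1(✓)  01-0-(✓)  010--(✓)
size-2^3 implicants → 0---1  0--0-  0-0--
Unchecked terms (primes): --010, -0-01, -00-0, -000-, -1111, 0---1, 0--0-, 0-0--, 11-10, 1111-
Minterm coverage:
  m0 ⊆ -00-0,-000-,0--0-,0-0--
  m1 ⊆ -0-01,-000-,0---1,0--0-,0-0--
  m2 ⊆ --010,-00-0,0-0--
  m3 ⊆ 0---1,0-0--
  m4 ⊆ 0--0- [E]
  m5 ⊆ -0-01,0---1,0--0-
  m7 ⊆ 0---1 [E]
  m8 ⊆ 0--0-,0-0--
  m9 ⊆ 0---1,0--0-,0-0--
  m10 ⊆ --010,0-0--
  m12 ⊆ 0--0- [E]
  m16 ⊆ -00-0,-000-
  m18 ⊆ --010,-00-0
  m21 ⊆ -0-01 [E]
  m26 ⊆ --010,11-10
  m30 ⊆ 11-10,1111-
  m31 ⊆ -1111,1111-
E = {-0-01, 0---1, 0--0-}
Petrick residual → --010, -00-0, 1111-
Cover = c'de' + b'd'e + b'c'e' + a'e + a'd' + abcd  |cover|=6

6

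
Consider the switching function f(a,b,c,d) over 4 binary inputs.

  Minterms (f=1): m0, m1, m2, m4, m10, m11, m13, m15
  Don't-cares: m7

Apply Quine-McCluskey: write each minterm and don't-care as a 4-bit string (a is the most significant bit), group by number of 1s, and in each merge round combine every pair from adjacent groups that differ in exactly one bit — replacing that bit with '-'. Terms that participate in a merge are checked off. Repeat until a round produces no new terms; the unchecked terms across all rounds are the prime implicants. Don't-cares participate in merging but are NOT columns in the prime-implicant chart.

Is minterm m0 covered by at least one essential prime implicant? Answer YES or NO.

size-2^0 implicants → 0000(✓)  0001(✓)  0010(✓)  0100(✓)  0111(✓)  1010(✓)  1011(✓)  1101(✓)  1111(✓)
size-2^1 implicants → -010  -111  0-00  00-0  000-  1-11  101-  11-1
Unchecked terms (primes): -010, -111, 0-00, 00-0, 000-, 1-11, 101-, 11-1
Minterm coverage:
  m0 ⊆ 0-00,00-0,000-
  m1 ⊆ 000- [E]
  m2 ⊆ -010,00-0
  m4 ⊆ 0-00 [E]
  m10 ⊆ -010,101-
  m11 ⊆ 1-11,101-
  m13 ⊆ 11-1 [E]
  m15 ⊆ -111,1-11,11-1
E = {0-00, 000-, 11-1}

YES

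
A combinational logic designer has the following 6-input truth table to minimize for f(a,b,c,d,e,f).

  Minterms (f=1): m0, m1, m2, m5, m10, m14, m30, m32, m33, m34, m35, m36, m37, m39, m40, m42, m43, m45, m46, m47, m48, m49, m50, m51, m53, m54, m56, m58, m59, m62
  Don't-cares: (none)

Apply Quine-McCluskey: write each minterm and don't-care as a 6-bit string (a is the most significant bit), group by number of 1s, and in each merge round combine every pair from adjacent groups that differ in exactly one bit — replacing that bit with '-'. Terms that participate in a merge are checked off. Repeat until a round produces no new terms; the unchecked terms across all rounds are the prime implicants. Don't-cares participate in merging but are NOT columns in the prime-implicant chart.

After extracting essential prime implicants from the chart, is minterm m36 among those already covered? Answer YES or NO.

YES

size-2^0 implicants → 000000(✓)  000001(✓)  000010(✓)  000101(✓)  001010(✓)  001110(✓)  011110(✓)  100000(✓)  100001(✓)  100010(✓)  100011(✓)  100100(✓)  100101(✓)  100111(✓)  101000(✓)  101010(✓)  101011(✓)  101101(✓)  101110(✓)  101111(✓)  110000(✓)  110001(✓)  110010(✓)  110011(✓)  110101(✓)  110110(✓)  111000(✓)  111010(✓)  111011(✓)  111110(✓)
size-2^1 implicants → -00000(✓)  -00001(✓)  -00010(✓)  -00101(✓)  -01010(✓)  -01110(✓)  -11110(✓)  0-1110(✓)  00-010(✓)  000-01(✓)  0000-0(✓)  00000-(✓)  001-10(✓)  1-0000(✓)  1-0001(✓)  1-0010(✓)  1-0011(✓)  1-0101(✓)  1-1000(✓)  1-1010(✓)  1-1011(✓)  1-1110(✓)  10-000(✓)  10-010(✓)  10-011(✓)  10-101(✓)  10-111(✓)  100-00(✓)  100-01(✓)  100-11(✓)  1000-0(✓)  1000-1(✓)  10000-(✓)  10001-(✓)  1001-1(✓)  10010-(✓)  101-10(✓)  101-11(✓)  1010-0(✓)  10101-(✓)  1011-1(✓)  10111-(✓)  11-000(✓)  11-010(✓)  11-011(✓)  11-110(✓)  110-01(✓)  110-10(✓)  1100-0(✓)  1100-1(✓)  11000-(✓)  11001-(✓)  111-10(✓)  1110-0(✓)  11101-(✓)
size-2^2 implicants → --1110  -0-010  -00-01  -000-0  -0000-  -01-10  1--000(✓)  1--010(✓)  1--011(✓)  1-0-01  1-00-0(✓)  1-00-1(✓)  1-000-(✓)  1-001-(✓)  1-1-10  1-10-0(✓)  1-101-(✓)  10--11  10-0-0(✓)  10-01-(✓)  10-1-1  100--1  100-0-  1000--(✓)  101-1-  11--10  11-0-0(✓)  11-01-(✓)  1100--(✓)
size-2^3 implicants → 1--0-0  1--01-  1-00--
Unchecked terms (primes): --1110, -0-010, -00-01, -000-0, -0000-, -01-10, 1--0-0, 1--01-, 1-0-01, 1-00--, 1-1-10, 10--11, 10-1-1, 100--1, 100-0-, 101-1-, 11--10
Minterm coverage:
  m0 ⊆ -000-0,-0000-
  m1 ⊆ -00-01,-0000-
  m2 ⊆ -0-010,-000-0
  m5 ⊆ -00-01 [E]
  m10 ⊆ -0-010,-01-10
  m14 ⊆ --1110,-01-10
  m30 ⊆ --1110 [E]
  m32 ⊆ -000-0,-0000-,1--0-0,1-00--,100-0-
  m33 ⊆ -00-01,-0000-,1-0-01,1-00--,100--1,100-0-
  m34 ⊆ -0-010,-000-0,1--0-0,1--01-,1-00--
  m35 ⊆ 1--01-,1-00--,10--11,100--1
  m36 ⊆ 100-0- [E]
  m37 ⊆ -00-01,1-0-01,10-1-1,100--1,100-0-
  m39 ⊆ 10--11,10-1-1,100--1
  m40 ⊆ 1--0-0 [E]
  m42 ⊆ -0-010,-01-10,1--0-0,1--01-,1-1-10,101-1-
  m43 ⊆ 1--01-,10--11,101-1-
  m45 ⊆ 10-1-1 [E]
  m46 ⊆ --1110,-01-10,1-1-10,101-1-
  m47 ⊆ 10--11,10-1-1,101-1-
  m48 ⊆ 1--0-0,1-00--
  m49 ⊆ 1-0-01,1-00--
  m50 ⊆ 1--0-0,1--01-,1-00--,11--10
  m51 ⊆ 1--01-,1-00--
  m53 ⊆ 1-0-01 [E]
  m54 ⊆ 11--10 [E]
  m56 ⊆ 1--0-0 [E]
  m58 ⊆ 1--0-0,1--01-,1-1-10,11--10
  m59 ⊆ 1--01- [E]
  m62 ⊆ --1110,1-1-10,11--10
E = {--1110, -00-01, 1--0-0, 1--01-, 1-0-01, 10-1-1, 100-0-, 11--10}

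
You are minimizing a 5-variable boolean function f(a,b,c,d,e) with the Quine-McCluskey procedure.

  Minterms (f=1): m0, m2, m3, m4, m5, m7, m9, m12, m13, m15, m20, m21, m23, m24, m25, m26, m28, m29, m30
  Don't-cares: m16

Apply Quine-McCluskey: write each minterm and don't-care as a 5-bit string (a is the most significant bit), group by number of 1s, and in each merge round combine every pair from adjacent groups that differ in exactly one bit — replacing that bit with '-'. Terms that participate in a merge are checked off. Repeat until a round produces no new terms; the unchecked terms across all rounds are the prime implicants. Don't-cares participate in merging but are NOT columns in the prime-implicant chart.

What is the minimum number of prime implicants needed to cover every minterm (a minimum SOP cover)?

7

size-2^0 implicants → 00000(✓)  00010(✓)  00011(✓)  00100(✓)  00101(✓)  00111(✓)  01001(✓)  01100(✓)  01101(✓)  01111(✓)  10000(✓)  10100(✓)  10101(✓)  10111(✓)  11000(✓)  11001(✓)  11010(✓)  11100(✓)  11101(✓)  11110(✓)
size-2^1 implicants → -0000(✓)  -0100(✓)  -0101(✓)  -0111(✓)  -1001(✓)  -1100(✓)  -1101(✓)  0-100(✓)  0-101(✓)  0-111(✓)  00-00(✓)  00-11  000-0  0001-  001-1(✓)  0010-(✓)  01-01(✓)  011-1(✓)  0110-(✓)  1-000(✓)  1-100(✓)  1-101(✓)  10-00(✓)  101-1(✓)  1010-(✓)  11-00(✓)  11-01(✓)  11-10(✓)  110-0(✓)  1100-(✓)  111-0(✓)  1110-(✓)
size-2^2 implicants → --100(✓)  --101(✓)  -0-00  -01-1  -010-(✓)  -1-01  -110-(✓)  0-1-1  0-10-(✓)  1--00  1-10-(✓)  11--0  11-0-
size-2^3 implicants → --10-
Unchecked terms (primes): --10-, -0-00, -01-1, -1-01, 0-1-1, 00-11, 000-0, 0001-, 1--00, 11--0, 11-0-
Minterm coverage:
  m0 ⊆ -0-00,000-0
  m2 ⊆ 000-0,0001-
  m3 ⊆ 00-11,0001-
  m4 ⊆ --10-,-0-00
  m5 ⊆ --10-,-01-1,0-1-1
  m7 ⊆ -01-1,0-1-1,00-11
  m9 ⊆ -1-01 [E]
  m12 ⊆ --10- [E]
  m13 ⊆ --10-,-1-01,0-1-1
  m15 ⊆ 0-1-1 [E]
  m20 ⊆ --10-,-0-00,1--00
  m21 ⊆ --10-,-01-1
  m23 ⊆ -01-1 [E]
  m24 ⊆ 1--00,11--0,11-0-
  m25 ⊆ -1-01,11-0-
  m26 ⊆ 11--0 [E]
  m28 ⊆ --10-,1--00,11--0,11-0-
  m29 ⊆ --10-,-1-01,11-0-
  m30 ⊆ 11--0 [E]
E = {--10-, -01-1, -1-01, 0-1-1, 11--0}
Petrick residual → -0-00, 0001-
Cover = cd' + b'd'e' + b'ce + bd'e + a'ce + a'b'c'd + abe'  |cover|=7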